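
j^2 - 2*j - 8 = (j - 4)*(j + 2)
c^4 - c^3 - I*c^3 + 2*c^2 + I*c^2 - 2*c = c*(c - 1)*(c - 2*I)*(c + I)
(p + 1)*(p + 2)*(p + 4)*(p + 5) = p^4 + 12*p^3 + 49*p^2 + 78*p + 40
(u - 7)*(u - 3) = u^2 - 10*u + 21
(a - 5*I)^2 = a^2 - 10*I*a - 25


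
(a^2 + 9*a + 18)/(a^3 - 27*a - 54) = (a + 6)/(a^2 - 3*a - 18)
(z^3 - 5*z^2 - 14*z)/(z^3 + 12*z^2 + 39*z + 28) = z*(z^2 - 5*z - 14)/(z^3 + 12*z^2 + 39*z + 28)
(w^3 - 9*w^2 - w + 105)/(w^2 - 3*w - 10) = (w^2 - 4*w - 21)/(w + 2)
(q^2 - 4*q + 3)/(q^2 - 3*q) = (q - 1)/q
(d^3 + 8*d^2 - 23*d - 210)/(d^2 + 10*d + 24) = (d^2 + 2*d - 35)/(d + 4)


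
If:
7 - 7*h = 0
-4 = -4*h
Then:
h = 1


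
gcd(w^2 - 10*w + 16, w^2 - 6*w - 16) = w - 8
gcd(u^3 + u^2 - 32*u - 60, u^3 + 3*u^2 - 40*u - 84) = u^2 - 4*u - 12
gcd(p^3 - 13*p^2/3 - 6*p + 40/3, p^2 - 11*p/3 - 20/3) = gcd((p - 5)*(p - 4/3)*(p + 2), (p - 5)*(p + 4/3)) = p - 5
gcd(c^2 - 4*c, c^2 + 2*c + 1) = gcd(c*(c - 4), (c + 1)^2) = 1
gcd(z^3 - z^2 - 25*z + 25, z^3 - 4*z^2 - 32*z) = 1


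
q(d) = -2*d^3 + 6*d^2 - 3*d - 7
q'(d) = -6*d^2 + 12*d - 3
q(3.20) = -20.70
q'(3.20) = -26.04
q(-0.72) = -0.98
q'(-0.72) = -14.75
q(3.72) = -38.09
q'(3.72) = -41.39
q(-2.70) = 84.21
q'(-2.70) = -79.14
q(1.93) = -4.82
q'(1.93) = -2.19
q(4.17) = -60.20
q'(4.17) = -57.29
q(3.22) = -21.22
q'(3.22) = -26.57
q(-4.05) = 236.43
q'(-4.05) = -150.02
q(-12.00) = 4349.00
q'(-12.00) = -1011.00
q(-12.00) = 4349.00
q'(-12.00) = -1011.00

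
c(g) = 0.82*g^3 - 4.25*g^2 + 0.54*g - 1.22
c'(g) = 2.46*g^2 - 8.5*g + 0.54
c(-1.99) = -25.59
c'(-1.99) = 27.20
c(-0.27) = -1.69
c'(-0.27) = 3.01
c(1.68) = -8.42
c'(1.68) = -6.80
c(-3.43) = -86.16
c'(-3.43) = 58.64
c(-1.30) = -10.91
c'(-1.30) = 15.75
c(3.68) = -15.92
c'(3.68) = 2.57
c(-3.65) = -99.69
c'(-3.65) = 64.34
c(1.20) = -5.28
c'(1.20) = -6.12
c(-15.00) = -3733.07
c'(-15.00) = 681.54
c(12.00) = 810.22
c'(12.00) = 252.78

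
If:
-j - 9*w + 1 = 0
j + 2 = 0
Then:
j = -2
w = 1/3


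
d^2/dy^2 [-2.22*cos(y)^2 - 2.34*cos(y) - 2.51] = -8.88*sin(y)^2 + 2.34*cos(y) + 4.44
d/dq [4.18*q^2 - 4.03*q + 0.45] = 8.36*q - 4.03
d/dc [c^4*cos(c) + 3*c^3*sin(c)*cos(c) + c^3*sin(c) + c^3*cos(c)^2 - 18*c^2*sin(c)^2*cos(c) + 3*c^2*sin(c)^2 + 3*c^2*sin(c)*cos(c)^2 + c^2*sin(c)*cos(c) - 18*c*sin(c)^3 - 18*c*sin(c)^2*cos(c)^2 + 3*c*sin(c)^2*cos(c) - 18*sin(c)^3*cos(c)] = -c^4*sin(c) - 6*c^3*sin(c)^2 - 2*c^3*sin(c)*cos(c) + 5*c^3*cos(c) + 3*c^3 + 54*c^2*sin(c)^3 - 9*c^2*sin(c)^2*cos(c) - 5*c^2*sin(c)^2 + 15*c^2*sin(c)*cos(c) - 33*c^2*sin(c) + 3*c^2*cos(c) + 4*c^2 + 72*c*sin(c)^3*cos(c) - 15*c*sin(c)^3 - 90*c*sin(c)^2*cos(c) + 6*c*sin(c)^2 - 34*c*sin(c)*cos(c) + 12*c*sin(c) + 90*sin(c)^4 - 18*sin(c)^3 + 3*sin(c)^2*cos(c) - 72*sin(c)^2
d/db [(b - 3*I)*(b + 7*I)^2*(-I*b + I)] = -4*I*b^3 + b^2*(33 + 3*I) + b*(-22 + 14*I) + 147 - 7*I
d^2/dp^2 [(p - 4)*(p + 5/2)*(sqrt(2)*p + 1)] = 6*sqrt(2)*p - 3*sqrt(2) + 2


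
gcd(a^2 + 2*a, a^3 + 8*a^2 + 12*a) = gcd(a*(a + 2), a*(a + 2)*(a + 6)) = a^2 + 2*a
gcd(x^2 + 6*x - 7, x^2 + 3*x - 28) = x + 7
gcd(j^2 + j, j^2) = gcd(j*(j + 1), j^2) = j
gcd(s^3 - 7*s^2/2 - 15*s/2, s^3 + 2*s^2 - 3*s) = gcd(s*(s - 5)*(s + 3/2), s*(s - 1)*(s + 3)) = s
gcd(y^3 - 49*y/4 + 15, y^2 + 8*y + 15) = 1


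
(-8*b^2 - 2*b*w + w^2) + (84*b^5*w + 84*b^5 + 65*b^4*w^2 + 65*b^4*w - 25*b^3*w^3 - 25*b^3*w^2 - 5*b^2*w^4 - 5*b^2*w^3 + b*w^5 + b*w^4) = 84*b^5*w + 84*b^5 + 65*b^4*w^2 + 65*b^4*w - 25*b^3*w^3 - 25*b^3*w^2 - 5*b^2*w^4 - 5*b^2*w^3 - 8*b^2 + b*w^5 + b*w^4 - 2*b*w + w^2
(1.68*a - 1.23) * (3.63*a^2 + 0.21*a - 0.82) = 6.0984*a^3 - 4.1121*a^2 - 1.6359*a + 1.0086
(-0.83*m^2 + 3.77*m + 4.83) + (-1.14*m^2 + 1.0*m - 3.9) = -1.97*m^2 + 4.77*m + 0.93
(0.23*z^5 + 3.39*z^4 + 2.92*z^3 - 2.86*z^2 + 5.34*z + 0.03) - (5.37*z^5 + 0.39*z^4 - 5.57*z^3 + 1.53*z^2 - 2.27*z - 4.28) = -5.14*z^5 + 3.0*z^4 + 8.49*z^3 - 4.39*z^2 + 7.61*z + 4.31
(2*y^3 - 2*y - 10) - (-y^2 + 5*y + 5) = 2*y^3 + y^2 - 7*y - 15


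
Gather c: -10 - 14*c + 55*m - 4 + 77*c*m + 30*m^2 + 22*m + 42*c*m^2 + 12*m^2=c*(42*m^2 + 77*m - 14) + 42*m^2 + 77*m - 14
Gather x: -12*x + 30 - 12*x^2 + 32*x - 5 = -12*x^2 + 20*x + 25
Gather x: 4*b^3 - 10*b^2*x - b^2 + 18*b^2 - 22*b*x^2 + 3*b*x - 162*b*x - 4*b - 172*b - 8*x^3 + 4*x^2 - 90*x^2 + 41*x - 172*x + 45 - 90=4*b^3 + 17*b^2 - 176*b - 8*x^3 + x^2*(-22*b - 86) + x*(-10*b^2 - 159*b - 131) - 45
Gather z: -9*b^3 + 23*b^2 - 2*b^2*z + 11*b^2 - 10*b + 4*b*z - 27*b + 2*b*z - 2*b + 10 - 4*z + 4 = -9*b^3 + 34*b^2 - 39*b + z*(-2*b^2 + 6*b - 4) + 14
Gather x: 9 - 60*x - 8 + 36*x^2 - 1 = 36*x^2 - 60*x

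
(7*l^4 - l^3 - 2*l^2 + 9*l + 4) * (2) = 14*l^4 - 2*l^3 - 4*l^2 + 18*l + 8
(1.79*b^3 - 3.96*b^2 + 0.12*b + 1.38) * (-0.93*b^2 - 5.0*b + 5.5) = -1.6647*b^5 - 5.2672*b^4 + 29.5334*b^3 - 23.6634*b^2 - 6.24*b + 7.59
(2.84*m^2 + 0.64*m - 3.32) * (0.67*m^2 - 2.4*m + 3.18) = 1.9028*m^4 - 6.3872*m^3 + 5.2708*m^2 + 10.0032*m - 10.5576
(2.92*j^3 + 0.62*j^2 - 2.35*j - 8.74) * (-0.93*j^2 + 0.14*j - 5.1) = -2.7156*j^5 - 0.1678*j^4 - 12.6197*j^3 + 4.6372*j^2 + 10.7614*j + 44.574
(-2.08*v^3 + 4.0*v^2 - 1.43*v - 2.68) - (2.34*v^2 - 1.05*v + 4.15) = -2.08*v^3 + 1.66*v^2 - 0.38*v - 6.83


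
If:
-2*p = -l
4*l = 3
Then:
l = 3/4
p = 3/8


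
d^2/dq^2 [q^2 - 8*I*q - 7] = 2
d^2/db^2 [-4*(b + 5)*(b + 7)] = -8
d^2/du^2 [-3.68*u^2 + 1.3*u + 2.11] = -7.36000000000000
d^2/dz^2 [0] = 0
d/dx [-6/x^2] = 12/x^3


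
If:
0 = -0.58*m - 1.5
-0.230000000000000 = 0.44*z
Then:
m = -2.59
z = -0.52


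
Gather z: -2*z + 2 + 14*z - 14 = 12*z - 12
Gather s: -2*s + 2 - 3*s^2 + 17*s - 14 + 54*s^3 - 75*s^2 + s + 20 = 54*s^3 - 78*s^2 + 16*s + 8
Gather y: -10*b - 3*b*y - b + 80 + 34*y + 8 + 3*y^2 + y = -11*b + 3*y^2 + y*(35 - 3*b) + 88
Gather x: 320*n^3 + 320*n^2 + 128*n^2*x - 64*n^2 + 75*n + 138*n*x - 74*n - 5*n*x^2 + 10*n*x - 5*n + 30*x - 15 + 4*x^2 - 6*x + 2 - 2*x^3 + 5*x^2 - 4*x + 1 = 320*n^3 + 256*n^2 - 4*n - 2*x^3 + x^2*(9 - 5*n) + x*(128*n^2 + 148*n + 20) - 12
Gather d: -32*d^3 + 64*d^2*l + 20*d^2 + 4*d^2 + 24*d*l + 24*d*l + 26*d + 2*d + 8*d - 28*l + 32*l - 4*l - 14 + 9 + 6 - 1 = -32*d^3 + d^2*(64*l + 24) + d*(48*l + 36)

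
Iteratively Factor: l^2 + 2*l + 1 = (l + 1)*(l + 1)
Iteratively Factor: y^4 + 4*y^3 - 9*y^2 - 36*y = (y + 3)*(y^3 + y^2 - 12*y) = (y + 3)*(y + 4)*(y^2 - 3*y) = (y - 3)*(y + 3)*(y + 4)*(y)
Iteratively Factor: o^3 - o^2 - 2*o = (o + 1)*(o^2 - 2*o) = o*(o + 1)*(o - 2)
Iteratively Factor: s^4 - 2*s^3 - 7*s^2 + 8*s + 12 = (s - 3)*(s^3 + s^2 - 4*s - 4) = (s - 3)*(s - 2)*(s^2 + 3*s + 2) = (s - 3)*(s - 2)*(s + 2)*(s + 1)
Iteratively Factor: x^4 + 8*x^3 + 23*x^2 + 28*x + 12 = (x + 3)*(x^3 + 5*x^2 + 8*x + 4) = (x + 1)*(x + 3)*(x^2 + 4*x + 4) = (x + 1)*(x + 2)*(x + 3)*(x + 2)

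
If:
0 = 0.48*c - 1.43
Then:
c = 2.98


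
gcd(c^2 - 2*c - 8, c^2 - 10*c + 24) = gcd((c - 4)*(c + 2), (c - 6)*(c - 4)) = c - 4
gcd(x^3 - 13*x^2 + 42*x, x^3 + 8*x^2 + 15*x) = x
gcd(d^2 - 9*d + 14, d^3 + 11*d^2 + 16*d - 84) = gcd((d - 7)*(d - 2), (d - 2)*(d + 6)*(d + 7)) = d - 2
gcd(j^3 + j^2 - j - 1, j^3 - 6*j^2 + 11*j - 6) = j - 1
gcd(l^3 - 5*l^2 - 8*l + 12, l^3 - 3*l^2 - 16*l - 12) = l^2 - 4*l - 12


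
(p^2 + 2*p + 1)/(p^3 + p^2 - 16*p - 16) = (p + 1)/(p^2 - 16)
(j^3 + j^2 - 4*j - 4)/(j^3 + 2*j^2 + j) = (j^2 - 4)/(j*(j + 1))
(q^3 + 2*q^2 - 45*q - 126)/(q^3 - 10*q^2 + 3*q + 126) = (q + 6)/(q - 6)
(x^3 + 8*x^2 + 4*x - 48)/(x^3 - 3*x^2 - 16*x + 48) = (x^2 + 4*x - 12)/(x^2 - 7*x + 12)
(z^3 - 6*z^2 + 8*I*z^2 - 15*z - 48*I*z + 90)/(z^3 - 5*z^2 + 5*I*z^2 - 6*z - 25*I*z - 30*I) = (z + 3*I)/(z + 1)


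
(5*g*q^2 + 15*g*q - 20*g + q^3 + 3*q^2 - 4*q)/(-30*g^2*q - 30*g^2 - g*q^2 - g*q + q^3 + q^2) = (q^2 + 3*q - 4)/(-6*g*q - 6*g + q^2 + q)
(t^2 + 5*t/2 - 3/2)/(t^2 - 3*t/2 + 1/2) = (t + 3)/(t - 1)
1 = 1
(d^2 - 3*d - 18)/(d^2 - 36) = (d + 3)/(d + 6)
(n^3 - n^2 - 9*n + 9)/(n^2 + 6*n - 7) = (n^2 - 9)/(n + 7)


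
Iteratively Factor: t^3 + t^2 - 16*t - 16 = (t + 1)*(t^2 - 16) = (t + 1)*(t + 4)*(t - 4)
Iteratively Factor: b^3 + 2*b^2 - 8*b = (b)*(b^2 + 2*b - 8) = b*(b + 4)*(b - 2)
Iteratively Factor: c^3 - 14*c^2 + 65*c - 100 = (c - 5)*(c^2 - 9*c + 20) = (c - 5)*(c - 4)*(c - 5)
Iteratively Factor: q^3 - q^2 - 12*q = (q + 3)*(q^2 - 4*q) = q*(q + 3)*(q - 4)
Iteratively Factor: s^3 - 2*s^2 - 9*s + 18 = (s - 2)*(s^2 - 9) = (s - 2)*(s + 3)*(s - 3)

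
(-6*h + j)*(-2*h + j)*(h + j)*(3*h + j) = 36*h^4 + 24*h^3*j - 17*h^2*j^2 - 4*h*j^3 + j^4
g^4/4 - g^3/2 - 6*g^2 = g^2*(g/4 + 1)*(g - 6)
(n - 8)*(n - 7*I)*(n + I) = n^3 - 8*n^2 - 6*I*n^2 + 7*n + 48*I*n - 56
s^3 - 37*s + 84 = (s - 4)*(s - 3)*(s + 7)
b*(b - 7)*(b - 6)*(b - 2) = b^4 - 15*b^3 + 68*b^2 - 84*b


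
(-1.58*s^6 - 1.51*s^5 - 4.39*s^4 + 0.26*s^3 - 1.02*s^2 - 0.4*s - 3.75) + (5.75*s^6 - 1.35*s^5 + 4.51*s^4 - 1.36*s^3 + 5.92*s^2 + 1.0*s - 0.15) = 4.17*s^6 - 2.86*s^5 + 0.12*s^4 - 1.1*s^3 + 4.9*s^2 + 0.6*s - 3.9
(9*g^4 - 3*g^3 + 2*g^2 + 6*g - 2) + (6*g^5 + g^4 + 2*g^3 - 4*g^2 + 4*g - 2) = 6*g^5 + 10*g^4 - g^3 - 2*g^2 + 10*g - 4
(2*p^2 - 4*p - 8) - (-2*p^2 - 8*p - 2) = 4*p^2 + 4*p - 6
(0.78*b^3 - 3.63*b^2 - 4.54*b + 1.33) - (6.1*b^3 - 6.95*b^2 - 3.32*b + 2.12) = -5.32*b^3 + 3.32*b^2 - 1.22*b - 0.79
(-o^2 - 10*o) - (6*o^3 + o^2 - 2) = -6*o^3 - 2*o^2 - 10*o + 2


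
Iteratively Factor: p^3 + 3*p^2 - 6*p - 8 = (p - 2)*(p^2 + 5*p + 4) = (p - 2)*(p + 1)*(p + 4)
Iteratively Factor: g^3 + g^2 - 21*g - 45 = (g - 5)*(g^2 + 6*g + 9) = (g - 5)*(g + 3)*(g + 3)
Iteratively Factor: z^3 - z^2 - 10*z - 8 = (z + 1)*(z^2 - 2*z - 8) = (z - 4)*(z + 1)*(z + 2)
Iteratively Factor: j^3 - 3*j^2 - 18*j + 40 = (j - 5)*(j^2 + 2*j - 8) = (j - 5)*(j + 4)*(j - 2)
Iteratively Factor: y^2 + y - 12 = (y - 3)*(y + 4)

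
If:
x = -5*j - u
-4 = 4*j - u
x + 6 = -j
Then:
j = 1/4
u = 5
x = -25/4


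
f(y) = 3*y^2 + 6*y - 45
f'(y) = 6*y + 6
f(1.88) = -23.12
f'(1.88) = 17.28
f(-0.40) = -46.92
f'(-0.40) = 3.60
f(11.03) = 386.16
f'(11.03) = 72.18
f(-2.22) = -43.53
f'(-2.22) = -7.32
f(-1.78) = -46.17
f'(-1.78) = -4.68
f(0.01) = -44.94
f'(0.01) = 6.06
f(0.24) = -43.39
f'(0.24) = 7.44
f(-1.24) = -47.83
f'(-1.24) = -1.44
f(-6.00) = 27.00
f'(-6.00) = -30.00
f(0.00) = -45.00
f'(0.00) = 6.00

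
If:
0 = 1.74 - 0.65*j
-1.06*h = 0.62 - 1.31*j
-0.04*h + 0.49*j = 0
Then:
No Solution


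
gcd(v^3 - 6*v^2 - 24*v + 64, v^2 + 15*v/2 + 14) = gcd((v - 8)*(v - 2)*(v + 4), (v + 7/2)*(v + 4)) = v + 4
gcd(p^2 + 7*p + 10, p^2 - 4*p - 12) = p + 2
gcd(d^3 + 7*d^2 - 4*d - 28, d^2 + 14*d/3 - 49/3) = d + 7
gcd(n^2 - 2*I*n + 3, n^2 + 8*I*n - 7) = n + I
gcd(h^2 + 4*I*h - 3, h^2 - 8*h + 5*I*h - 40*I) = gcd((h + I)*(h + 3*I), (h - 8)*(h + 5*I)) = 1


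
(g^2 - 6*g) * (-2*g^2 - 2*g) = -2*g^4 + 10*g^3 + 12*g^2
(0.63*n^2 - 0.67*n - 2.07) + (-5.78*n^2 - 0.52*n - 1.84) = -5.15*n^2 - 1.19*n - 3.91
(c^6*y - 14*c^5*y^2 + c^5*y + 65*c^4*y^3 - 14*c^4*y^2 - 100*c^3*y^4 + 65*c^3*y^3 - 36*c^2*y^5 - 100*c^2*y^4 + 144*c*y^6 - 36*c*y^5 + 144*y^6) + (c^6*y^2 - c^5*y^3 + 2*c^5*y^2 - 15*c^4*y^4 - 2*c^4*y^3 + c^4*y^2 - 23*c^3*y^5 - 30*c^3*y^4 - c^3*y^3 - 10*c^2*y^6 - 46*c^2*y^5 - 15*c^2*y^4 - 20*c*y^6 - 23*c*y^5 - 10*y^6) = c^6*y^2 + c^6*y - c^5*y^3 - 12*c^5*y^2 + c^5*y - 15*c^4*y^4 + 63*c^4*y^3 - 13*c^4*y^2 - 23*c^3*y^5 - 130*c^3*y^4 + 64*c^3*y^3 - 10*c^2*y^6 - 82*c^2*y^5 - 115*c^2*y^4 + 124*c*y^6 - 59*c*y^5 + 134*y^6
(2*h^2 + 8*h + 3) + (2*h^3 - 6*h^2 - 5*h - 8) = 2*h^3 - 4*h^2 + 3*h - 5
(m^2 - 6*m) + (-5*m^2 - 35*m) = -4*m^2 - 41*m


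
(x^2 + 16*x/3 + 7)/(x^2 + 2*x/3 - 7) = (3*x + 7)/(3*x - 7)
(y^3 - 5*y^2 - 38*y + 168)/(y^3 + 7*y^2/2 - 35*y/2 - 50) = 2*(y^2 - y - 42)/(2*y^2 + 15*y + 25)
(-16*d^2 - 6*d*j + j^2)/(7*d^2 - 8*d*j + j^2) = (-16*d^2 - 6*d*j + j^2)/(7*d^2 - 8*d*j + j^2)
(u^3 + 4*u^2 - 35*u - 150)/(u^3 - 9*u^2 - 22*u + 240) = (u + 5)/(u - 8)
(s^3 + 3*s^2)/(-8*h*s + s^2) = s*(s + 3)/(-8*h + s)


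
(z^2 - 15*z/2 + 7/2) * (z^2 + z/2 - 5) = z^4 - 7*z^3 - 21*z^2/4 + 157*z/4 - 35/2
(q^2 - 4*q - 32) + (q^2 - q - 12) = 2*q^2 - 5*q - 44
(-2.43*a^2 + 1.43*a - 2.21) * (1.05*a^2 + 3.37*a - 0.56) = -2.5515*a^4 - 6.6876*a^3 + 3.8594*a^2 - 8.2485*a + 1.2376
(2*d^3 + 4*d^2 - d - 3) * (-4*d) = -8*d^4 - 16*d^3 + 4*d^2 + 12*d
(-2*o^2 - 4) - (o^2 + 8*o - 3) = -3*o^2 - 8*o - 1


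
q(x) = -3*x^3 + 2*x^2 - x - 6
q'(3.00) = -70.00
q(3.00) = -72.00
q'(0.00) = -1.00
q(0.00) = -6.00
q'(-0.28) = -2.83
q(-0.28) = -5.50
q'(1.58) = -17.15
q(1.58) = -14.42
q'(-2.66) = -75.32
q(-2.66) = 67.27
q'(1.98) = -28.36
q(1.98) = -23.43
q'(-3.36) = -116.05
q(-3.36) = 133.74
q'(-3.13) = -101.69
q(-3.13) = 108.72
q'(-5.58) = -303.55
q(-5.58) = 583.08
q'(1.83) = -23.82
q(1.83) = -19.52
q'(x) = -9*x^2 + 4*x - 1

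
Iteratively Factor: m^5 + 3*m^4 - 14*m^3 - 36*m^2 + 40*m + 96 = (m + 4)*(m^4 - m^3 - 10*m^2 + 4*m + 24) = (m + 2)*(m + 4)*(m^3 - 3*m^2 - 4*m + 12) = (m + 2)^2*(m + 4)*(m^2 - 5*m + 6) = (m - 2)*(m + 2)^2*(m + 4)*(m - 3)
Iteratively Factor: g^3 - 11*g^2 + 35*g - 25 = (g - 5)*(g^2 - 6*g + 5) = (g - 5)^2*(g - 1)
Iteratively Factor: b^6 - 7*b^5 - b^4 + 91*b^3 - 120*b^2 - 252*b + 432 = (b - 4)*(b^5 - 3*b^4 - 13*b^3 + 39*b^2 + 36*b - 108) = (b - 4)*(b + 2)*(b^4 - 5*b^3 - 3*b^2 + 45*b - 54) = (b - 4)*(b + 2)*(b + 3)*(b^3 - 8*b^2 + 21*b - 18) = (b - 4)*(b - 2)*(b + 2)*(b + 3)*(b^2 - 6*b + 9) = (b - 4)*(b - 3)*(b - 2)*(b + 2)*(b + 3)*(b - 3)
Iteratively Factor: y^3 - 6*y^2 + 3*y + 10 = (y - 5)*(y^2 - y - 2) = (y - 5)*(y - 2)*(y + 1)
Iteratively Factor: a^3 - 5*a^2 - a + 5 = (a + 1)*(a^2 - 6*a + 5) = (a - 1)*(a + 1)*(a - 5)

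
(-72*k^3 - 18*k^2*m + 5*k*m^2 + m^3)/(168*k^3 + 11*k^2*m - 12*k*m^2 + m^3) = (-24*k^2 + 2*k*m + m^2)/(56*k^2 - 15*k*m + m^2)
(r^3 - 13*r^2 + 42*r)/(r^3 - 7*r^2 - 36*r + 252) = r/(r + 6)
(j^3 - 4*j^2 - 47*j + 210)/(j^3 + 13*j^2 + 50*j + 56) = (j^2 - 11*j + 30)/(j^2 + 6*j + 8)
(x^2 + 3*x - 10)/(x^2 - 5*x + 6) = (x + 5)/(x - 3)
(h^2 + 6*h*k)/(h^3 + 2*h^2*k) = (h + 6*k)/(h*(h + 2*k))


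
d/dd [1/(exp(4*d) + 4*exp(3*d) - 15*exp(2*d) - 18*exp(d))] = 2*(-2*exp(3*d) - 6*exp(2*d) + 15*exp(d) + 9)*exp(-d)/(exp(3*d) + 4*exp(2*d) - 15*exp(d) - 18)^2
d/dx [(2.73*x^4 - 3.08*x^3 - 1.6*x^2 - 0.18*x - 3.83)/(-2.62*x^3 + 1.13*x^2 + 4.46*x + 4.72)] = (-7.1526*x^6 + 6.1698*x^5 + 28.855*x^4 + 23.1256*x^3 - 80.6492*x^2 - 6.4482*x + 16.2322)/(6.8644*x^6 - 5.9212*x^5 - 22.0935*x^4 - 14.6532*x^3 + 30.5588*x^2 + 42.1024*x + 22.2784)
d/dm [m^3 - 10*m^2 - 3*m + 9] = 3*m^2 - 20*m - 3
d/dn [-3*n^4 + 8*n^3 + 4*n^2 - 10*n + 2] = -12*n^3 + 24*n^2 + 8*n - 10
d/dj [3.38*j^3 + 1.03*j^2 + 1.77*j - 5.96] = 10.14*j^2 + 2.06*j + 1.77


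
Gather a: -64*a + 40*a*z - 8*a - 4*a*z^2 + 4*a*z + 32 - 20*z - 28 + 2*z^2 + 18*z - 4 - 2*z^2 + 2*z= a*(-4*z^2 + 44*z - 72)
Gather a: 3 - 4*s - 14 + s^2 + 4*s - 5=s^2 - 16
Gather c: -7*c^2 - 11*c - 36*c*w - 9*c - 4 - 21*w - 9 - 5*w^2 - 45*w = -7*c^2 + c*(-36*w - 20) - 5*w^2 - 66*w - 13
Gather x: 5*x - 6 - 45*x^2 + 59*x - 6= -45*x^2 + 64*x - 12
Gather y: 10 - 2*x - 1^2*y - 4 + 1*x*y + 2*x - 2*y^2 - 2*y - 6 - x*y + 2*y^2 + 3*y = 0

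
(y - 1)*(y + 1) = y^2 - 1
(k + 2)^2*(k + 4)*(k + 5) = k^4 + 13*k^3 + 60*k^2 + 116*k + 80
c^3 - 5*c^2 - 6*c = c*(c - 6)*(c + 1)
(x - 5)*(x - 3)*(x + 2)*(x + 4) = x^4 - 2*x^3 - 25*x^2 + 26*x + 120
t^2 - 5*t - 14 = (t - 7)*(t + 2)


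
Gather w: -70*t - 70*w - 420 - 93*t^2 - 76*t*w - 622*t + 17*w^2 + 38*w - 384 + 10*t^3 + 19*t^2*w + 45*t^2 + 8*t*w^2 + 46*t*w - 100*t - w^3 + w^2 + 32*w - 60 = 10*t^3 - 48*t^2 - 792*t - w^3 + w^2*(8*t + 18) + w*(19*t^2 - 30*t) - 864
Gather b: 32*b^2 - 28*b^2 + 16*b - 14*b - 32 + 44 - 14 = 4*b^2 + 2*b - 2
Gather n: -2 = -2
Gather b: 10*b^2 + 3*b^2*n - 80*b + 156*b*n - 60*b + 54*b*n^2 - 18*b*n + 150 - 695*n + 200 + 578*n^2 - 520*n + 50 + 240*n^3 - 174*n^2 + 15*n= b^2*(3*n + 10) + b*(54*n^2 + 138*n - 140) + 240*n^3 + 404*n^2 - 1200*n + 400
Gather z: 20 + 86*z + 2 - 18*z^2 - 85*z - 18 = -18*z^2 + z + 4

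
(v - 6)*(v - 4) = v^2 - 10*v + 24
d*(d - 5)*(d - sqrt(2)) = d^3 - 5*d^2 - sqrt(2)*d^2 + 5*sqrt(2)*d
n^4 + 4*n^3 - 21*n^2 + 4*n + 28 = (n - 2)^2*(n + 1)*(n + 7)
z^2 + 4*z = z*(z + 4)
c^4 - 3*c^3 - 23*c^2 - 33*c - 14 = (c - 7)*(c + 1)^2*(c + 2)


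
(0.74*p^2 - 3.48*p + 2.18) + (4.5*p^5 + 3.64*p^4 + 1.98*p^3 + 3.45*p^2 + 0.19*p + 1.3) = 4.5*p^5 + 3.64*p^4 + 1.98*p^3 + 4.19*p^2 - 3.29*p + 3.48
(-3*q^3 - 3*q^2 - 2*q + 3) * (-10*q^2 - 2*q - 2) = 30*q^5 + 36*q^4 + 32*q^3 - 20*q^2 - 2*q - 6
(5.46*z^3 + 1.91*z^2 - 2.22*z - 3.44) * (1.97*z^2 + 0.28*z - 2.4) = 10.7562*z^5 + 5.2915*z^4 - 16.9426*z^3 - 11.9824*z^2 + 4.3648*z + 8.256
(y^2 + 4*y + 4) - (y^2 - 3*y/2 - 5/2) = 11*y/2 + 13/2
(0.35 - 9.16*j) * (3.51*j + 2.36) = -32.1516*j^2 - 20.3891*j + 0.826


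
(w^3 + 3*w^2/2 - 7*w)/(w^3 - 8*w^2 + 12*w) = (w + 7/2)/(w - 6)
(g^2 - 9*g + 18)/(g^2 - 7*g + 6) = (g - 3)/(g - 1)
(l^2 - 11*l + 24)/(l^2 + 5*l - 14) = (l^2 - 11*l + 24)/(l^2 + 5*l - 14)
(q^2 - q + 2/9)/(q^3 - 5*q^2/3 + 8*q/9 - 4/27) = 3/(3*q - 2)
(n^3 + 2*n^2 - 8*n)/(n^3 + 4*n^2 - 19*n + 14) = n*(n + 4)/(n^2 + 6*n - 7)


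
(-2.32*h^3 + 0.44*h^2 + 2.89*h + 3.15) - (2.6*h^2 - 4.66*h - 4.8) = -2.32*h^3 - 2.16*h^2 + 7.55*h + 7.95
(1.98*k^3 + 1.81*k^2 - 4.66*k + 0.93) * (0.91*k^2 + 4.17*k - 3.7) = 1.8018*k^5 + 9.9037*k^4 - 4.0189*k^3 - 25.2829*k^2 + 21.1201*k - 3.441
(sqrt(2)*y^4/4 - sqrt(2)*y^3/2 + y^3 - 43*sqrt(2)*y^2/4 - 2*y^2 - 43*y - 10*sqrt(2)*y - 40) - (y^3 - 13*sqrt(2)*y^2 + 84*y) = sqrt(2)*y^4/4 - sqrt(2)*y^3/2 - 2*y^2 + 9*sqrt(2)*y^2/4 - 127*y - 10*sqrt(2)*y - 40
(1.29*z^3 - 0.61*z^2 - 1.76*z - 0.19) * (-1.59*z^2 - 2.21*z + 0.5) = -2.0511*z^5 - 1.881*z^4 + 4.7915*z^3 + 3.8867*z^2 - 0.4601*z - 0.095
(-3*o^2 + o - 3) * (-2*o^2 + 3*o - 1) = 6*o^4 - 11*o^3 + 12*o^2 - 10*o + 3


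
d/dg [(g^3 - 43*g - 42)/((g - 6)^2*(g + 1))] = (90 - 11*g)/(g^3 - 18*g^2 + 108*g - 216)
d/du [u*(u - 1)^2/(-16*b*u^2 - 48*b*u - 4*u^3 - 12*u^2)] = (u - 1)*((1 - 3*u)*(4*b*u + 12*b + u^2 + 3*u) + (u - 1)*(8*b*u + 12*b + 3*u^2 + 6*u))/(4*u*(4*b*u + 12*b + u^2 + 3*u)^2)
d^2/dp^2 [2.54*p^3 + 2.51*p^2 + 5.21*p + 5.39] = 15.24*p + 5.02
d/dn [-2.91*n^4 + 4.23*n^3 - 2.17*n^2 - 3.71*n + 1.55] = -11.64*n^3 + 12.69*n^2 - 4.34*n - 3.71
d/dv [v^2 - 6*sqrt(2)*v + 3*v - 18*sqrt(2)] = 2*v - 6*sqrt(2) + 3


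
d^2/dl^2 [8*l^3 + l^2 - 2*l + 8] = 48*l + 2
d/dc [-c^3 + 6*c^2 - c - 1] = -3*c^2 + 12*c - 1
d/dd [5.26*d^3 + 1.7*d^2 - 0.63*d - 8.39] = 15.78*d^2 + 3.4*d - 0.63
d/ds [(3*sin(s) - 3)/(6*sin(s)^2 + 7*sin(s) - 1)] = 18*(2*sin(s) + cos(s)^2)*cos(s)/(6*sin(s)^2 + 7*sin(s) - 1)^2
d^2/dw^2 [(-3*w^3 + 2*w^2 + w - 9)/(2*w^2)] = (w - 27)/w^4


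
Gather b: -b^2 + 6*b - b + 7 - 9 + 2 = -b^2 + 5*b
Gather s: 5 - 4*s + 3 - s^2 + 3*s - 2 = -s^2 - s + 6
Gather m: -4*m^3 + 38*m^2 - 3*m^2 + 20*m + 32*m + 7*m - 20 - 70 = -4*m^3 + 35*m^2 + 59*m - 90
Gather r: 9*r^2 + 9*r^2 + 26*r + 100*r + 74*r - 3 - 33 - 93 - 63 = 18*r^2 + 200*r - 192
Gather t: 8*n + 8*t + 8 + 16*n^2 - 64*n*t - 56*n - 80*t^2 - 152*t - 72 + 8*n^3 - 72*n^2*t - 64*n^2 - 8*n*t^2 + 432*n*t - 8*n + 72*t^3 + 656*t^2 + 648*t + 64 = 8*n^3 - 48*n^2 - 56*n + 72*t^3 + t^2*(576 - 8*n) + t*(-72*n^2 + 368*n + 504)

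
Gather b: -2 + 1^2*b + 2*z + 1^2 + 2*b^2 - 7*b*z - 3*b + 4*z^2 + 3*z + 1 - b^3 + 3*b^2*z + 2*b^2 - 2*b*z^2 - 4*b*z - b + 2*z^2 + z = -b^3 + b^2*(3*z + 4) + b*(-2*z^2 - 11*z - 3) + 6*z^2 + 6*z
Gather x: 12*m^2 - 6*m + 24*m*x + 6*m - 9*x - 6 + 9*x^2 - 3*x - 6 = 12*m^2 + 9*x^2 + x*(24*m - 12) - 12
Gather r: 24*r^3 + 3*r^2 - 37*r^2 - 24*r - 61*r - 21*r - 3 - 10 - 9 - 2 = 24*r^3 - 34*r^2 - 106*r - 24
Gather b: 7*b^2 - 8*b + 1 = 7*b^2 - 8*b + 1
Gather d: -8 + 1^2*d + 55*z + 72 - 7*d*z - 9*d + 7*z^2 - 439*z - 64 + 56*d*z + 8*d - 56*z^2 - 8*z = 49*d*z - 49*z^2 - 392*z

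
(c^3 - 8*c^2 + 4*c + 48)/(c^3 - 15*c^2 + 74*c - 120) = (c + 2)/(c - 5)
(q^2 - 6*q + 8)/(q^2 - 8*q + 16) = (q - 2)/(q - 4)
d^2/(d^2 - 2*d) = d/(d - 2)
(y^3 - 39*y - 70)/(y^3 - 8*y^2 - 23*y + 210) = (y + 2)/(y - 6)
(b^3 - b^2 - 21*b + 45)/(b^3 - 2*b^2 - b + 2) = (b^3 - b^2 - 21*b + 45)/(b^3 - 2*b^2 - b + 2)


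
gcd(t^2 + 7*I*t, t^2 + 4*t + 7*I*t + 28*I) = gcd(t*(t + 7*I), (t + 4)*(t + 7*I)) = t + 7*I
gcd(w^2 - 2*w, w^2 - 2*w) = w^2 - 2*w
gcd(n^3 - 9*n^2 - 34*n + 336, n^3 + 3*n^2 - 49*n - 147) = n - 7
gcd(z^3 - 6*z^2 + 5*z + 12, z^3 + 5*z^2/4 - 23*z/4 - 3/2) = 1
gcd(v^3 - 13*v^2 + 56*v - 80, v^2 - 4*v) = v - 4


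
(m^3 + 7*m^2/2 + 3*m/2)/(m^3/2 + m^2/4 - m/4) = 2*(2*m^2 + 7*m + 3)/(2*m^2 + m - 1)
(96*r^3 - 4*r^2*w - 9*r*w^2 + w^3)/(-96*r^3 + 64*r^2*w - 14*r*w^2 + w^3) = (-24*r^2 - 5*r*w + w^2)/(24*r^2 - 10*r*w + w^2)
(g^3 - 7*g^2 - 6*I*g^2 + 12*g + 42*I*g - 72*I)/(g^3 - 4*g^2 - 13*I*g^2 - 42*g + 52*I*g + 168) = (g - 3)/(g - 7*I)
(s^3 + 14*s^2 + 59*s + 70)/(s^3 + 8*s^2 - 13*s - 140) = (s + 2)/(s - 4)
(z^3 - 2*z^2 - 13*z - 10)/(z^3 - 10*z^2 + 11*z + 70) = (z + 1)/(z - 7)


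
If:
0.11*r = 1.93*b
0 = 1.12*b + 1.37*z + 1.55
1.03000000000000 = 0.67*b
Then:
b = 1.54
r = 26.97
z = -2.39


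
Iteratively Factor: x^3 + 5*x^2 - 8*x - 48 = (x + 4)*(x^2 + x - 12) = (x + 4)^2*(x - 3)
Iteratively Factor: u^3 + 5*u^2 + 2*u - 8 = (u - 1)*(u^2 + 6*u + 8) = (u - 1)*(u + 2)*(u + 4)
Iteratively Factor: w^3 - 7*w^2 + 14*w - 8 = (w - 2)*(w^2 - 5*w + 4) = (w - 2)*(w - 1)*(w - 4)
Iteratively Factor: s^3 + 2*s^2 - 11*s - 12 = (s - 3)*(s^2 + 5*s + 4) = (s - 3)*(s + 4)*(s + 1)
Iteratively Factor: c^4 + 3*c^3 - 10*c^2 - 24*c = (c)*(c^3 + 3*c^2 - 10*c - 24) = c*(c + 2)*(c^2 + c - 12) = c*(c - 3)*(c + 2)*(c + 4)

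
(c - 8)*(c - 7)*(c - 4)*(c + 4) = c^4 - 15*c^3 + 40*c^2 + 240*c - 896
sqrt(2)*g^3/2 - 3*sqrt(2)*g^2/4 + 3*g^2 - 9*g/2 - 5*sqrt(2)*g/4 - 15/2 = (g - 5/2)*(g + 3*sqrt(2))*(sqrt(2)*g/2 + sqrt(2)/2)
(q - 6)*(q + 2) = q^2 - 4*q - 12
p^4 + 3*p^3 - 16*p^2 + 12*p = p*(p - 2)*(p - 1)*(p + 6)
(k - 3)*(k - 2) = k^2 - 5*k + 6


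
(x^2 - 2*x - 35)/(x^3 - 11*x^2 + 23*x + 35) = (x + 5)/(x^2 - 4*x - 5)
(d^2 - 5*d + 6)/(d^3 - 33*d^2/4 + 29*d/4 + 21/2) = 4*(d - 3)/(4*d^2 - 25*d - 21)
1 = 1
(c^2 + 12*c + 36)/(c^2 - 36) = (c + 6)/(c - 6)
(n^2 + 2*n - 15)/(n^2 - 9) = (n + 5)/(n + 3)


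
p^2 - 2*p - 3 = (p - 3)*(p + 1)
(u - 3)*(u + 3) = u^2 - 9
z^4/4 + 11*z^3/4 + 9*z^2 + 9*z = z*(z/4 + 1/2)*(z + 3)*(z + 6)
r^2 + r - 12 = (r - 3)*(r + 4)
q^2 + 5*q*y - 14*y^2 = (q - 2*y)*(q + 7*y)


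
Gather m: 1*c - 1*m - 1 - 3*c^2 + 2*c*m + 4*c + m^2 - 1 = -3*c^2 + 5*c + m^2 + m*(2*c - 1) - 2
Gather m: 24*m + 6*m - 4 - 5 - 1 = 30*m - 10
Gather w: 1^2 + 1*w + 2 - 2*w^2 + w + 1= -2*w^2 + 2*w + 4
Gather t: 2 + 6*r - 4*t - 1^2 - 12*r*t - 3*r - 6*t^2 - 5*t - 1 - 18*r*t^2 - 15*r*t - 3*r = t^2*(-18*r - 6) + t*(-27*r - 9)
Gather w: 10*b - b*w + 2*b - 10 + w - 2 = 12*b + w*(1 - b) - 12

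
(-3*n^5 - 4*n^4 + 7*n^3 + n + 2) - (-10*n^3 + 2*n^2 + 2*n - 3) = -3*n^5 - 4*n^4 + 17*n^3 - 2*n^2 - n + 5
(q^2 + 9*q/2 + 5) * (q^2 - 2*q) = q^4 + 5*q^3/2 - 4*q^2 - 10*q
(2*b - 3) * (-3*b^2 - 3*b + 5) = -6*b^3 + 3*b^2 + 19*b - 15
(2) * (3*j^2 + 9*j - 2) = 6*j^2 + 18*j - 4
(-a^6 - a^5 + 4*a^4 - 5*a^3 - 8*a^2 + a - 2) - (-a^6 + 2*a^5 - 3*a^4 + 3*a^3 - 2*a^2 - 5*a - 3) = -3*a^5 + 7*a^4 - 8*a^3 - 6*a^2 + 6*a + 1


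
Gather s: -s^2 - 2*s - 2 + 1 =-s^2 - 2*s - 1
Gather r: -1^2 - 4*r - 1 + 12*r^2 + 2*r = 12*r^2 - 2*r - 2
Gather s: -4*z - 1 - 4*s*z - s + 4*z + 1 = s*(-4*z - 1)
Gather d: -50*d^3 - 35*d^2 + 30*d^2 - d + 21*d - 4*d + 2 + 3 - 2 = -50*d^3 - 5*d^2 + 16*d + 3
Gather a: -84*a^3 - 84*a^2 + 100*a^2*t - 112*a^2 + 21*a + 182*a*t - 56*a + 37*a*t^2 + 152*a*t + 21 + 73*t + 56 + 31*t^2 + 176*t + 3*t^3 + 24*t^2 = -84*a^3 + a^2*(100*t - 196) + a*(37*t^2 + 334*t - 35) + 3*t^3 + 55*t^2 + 249*t + 77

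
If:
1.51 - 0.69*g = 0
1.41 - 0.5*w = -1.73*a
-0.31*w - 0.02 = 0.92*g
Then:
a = -2.71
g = 2.19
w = -6.56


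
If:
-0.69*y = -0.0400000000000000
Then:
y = 0.06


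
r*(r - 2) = r^2 - 2*r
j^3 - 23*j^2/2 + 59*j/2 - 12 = (j - 8)*(j - 3)*(j - 1/2)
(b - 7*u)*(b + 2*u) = b^2 - 5*b*u - 14*u^2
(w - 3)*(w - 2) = w^2 - 5*w + 6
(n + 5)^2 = n^2 + 10*n + 25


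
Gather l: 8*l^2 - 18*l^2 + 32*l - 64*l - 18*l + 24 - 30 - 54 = -10*l^2 - 50*l - 60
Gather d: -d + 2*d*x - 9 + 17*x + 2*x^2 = d*(2*x - 1) + 2*x^2 + 17*x - 9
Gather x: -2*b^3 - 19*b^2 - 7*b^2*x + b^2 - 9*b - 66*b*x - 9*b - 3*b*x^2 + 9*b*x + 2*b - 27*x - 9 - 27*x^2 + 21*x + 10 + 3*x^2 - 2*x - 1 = -2*b^3 - 18*b^2 - 16*b + x^2*(-3*b - 24) + x*(-7*b^2 - 57*b - 8)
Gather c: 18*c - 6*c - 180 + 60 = 12*c - 120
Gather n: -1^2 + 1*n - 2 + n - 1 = 2*n - 4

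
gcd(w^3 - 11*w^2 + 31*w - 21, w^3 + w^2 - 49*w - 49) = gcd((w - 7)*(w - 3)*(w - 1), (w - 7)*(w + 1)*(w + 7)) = w - 7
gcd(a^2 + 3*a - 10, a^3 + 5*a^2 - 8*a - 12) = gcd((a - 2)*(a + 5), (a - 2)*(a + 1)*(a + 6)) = a - 2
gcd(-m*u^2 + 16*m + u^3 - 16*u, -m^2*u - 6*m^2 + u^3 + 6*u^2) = -m + u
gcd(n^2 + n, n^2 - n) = n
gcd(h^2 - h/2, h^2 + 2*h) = h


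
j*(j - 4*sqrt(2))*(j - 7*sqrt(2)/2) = j^3 - 15*sqrt(2)*j^2/2 + 28*j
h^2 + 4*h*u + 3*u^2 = (h + u)*(h + 3*u)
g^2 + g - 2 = (g - 1)*(g + 2)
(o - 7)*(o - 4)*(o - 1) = o^3 - 12*o^2 + 39*o - 28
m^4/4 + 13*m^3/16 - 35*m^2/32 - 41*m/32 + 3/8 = (m/4 + 1/4)*(m - 3/2)*(m - 1/4)*(m + 4)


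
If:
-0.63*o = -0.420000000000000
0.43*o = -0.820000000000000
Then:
No Solution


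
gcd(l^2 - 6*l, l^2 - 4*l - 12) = l - 6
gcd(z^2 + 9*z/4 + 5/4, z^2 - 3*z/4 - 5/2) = z + 5/4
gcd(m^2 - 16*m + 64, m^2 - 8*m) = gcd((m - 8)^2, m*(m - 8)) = m - 8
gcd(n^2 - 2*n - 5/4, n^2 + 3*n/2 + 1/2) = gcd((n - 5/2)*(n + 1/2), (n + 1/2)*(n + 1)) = n + 1/2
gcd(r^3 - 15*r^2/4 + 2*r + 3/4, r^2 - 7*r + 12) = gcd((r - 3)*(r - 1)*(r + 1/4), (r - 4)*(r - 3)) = r - 3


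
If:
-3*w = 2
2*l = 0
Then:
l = 0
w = -2/3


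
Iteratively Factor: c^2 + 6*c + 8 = (c + 2)*(c + 4)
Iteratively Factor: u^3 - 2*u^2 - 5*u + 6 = (u - 3)*(u^2 + u - 2) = (u - 3)*(u + 2)*(u - 1)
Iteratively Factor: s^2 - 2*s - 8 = (s - 4)*(s + 2)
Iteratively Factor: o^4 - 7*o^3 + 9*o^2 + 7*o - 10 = (o + 1)*(o^3 - 8*o^2 + 17*o - 10) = (o - 5)*(o + 1)*(o^2 - 3*o + 2) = (o - 5)*(o - 2)*(o + 1)*(o - 1)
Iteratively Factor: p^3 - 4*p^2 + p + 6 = (p + 1)*(p^2 - 5*p + 6) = (p - 2)*(p + 1)*(p - 3)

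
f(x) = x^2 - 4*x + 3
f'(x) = 2*x - 4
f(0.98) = 0.04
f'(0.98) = -2.04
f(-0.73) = 6.45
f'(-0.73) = -5.46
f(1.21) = -0.38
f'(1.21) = -1.58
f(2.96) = -0.08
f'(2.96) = 1.92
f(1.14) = -0.26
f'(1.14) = -1.72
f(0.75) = 0.56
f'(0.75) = -2.50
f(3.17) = 0.37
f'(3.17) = 2.34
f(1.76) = -0.94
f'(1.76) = -0.48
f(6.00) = 15.00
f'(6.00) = 8.00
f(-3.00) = 24.00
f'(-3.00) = -10.00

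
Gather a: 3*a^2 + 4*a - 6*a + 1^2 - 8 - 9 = 3*a^2 - 2*a - 16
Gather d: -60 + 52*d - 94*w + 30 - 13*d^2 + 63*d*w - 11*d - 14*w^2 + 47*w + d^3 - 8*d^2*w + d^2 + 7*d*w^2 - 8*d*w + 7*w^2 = d^3 + d^2*(-8*w - 12) + d*(7*w^2 + 55*w + 41) - 7*w^2 - 47*w - 30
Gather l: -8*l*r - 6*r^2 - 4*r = -8*l*r - 6*r^2 - 4*r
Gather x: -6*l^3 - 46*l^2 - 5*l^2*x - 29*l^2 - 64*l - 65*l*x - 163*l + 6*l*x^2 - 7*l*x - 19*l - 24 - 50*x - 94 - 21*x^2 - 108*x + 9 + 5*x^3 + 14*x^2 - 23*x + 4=-6*l^3 - 75*l^2 - 246*l + 5*x^3 + x^2*(6*l - 7) + x*(-5*l^2 - 72*l - 181) - 105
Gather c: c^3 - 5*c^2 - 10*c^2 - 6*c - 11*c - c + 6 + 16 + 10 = c^3 - 15*c^2 - 18*c + 32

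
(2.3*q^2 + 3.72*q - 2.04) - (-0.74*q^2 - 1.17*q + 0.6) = 3.04*q^2 + 4.89*q - 2.64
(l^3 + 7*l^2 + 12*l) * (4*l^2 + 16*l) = 4*l^5 + 44*l^4 + 160*l^3 + 192*l^2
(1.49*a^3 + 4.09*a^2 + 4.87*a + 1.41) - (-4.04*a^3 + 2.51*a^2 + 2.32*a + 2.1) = 5.53*a^3 + 1.58*a^2 + 2.55*a - 0.69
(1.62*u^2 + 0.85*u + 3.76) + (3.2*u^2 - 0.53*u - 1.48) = 4.82*u^2 + 0.32*u + 2.28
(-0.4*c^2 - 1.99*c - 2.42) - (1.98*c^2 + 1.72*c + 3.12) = -2.38*c^2 - 3.71*c - 5.54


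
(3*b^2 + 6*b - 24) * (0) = 0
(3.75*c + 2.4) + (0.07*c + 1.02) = 3.82*c + 3.42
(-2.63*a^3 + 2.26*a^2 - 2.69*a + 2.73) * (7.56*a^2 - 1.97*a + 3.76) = -19.8828*a^5 + 22.2667*a^4 - 34.6774*a^3 + 34.4357*a^2 - 15.4925*a + 10.2648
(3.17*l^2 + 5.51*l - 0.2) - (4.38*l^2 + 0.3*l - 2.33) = -1.21*l^2 + 5.21*l + 2.13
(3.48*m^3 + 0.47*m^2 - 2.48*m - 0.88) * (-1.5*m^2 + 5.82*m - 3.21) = -5.22*m^5 + 19.5486*m^4 - 4.7154*m^3 - 14.6223*m^2 + 2.8392*m + 2.8248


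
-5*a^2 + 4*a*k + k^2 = (-a + k)*(5*a + k)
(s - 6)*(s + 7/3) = s^2 - 11*s/3 - 14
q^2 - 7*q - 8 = (q - 8)*(q + 1)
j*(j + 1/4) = j^2 + j/4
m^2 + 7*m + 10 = (m + 2)*(m + 5)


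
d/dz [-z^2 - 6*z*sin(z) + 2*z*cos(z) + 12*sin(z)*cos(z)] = -2*z*sin(z) - 6*z*cos(z) - 2*z - 6*sin(z) + 2*cos(z) + 12*cos(2*z)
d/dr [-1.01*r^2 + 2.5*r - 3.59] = 2.5 - 2.02*r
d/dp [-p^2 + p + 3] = 1 - 2*p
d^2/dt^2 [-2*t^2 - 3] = -4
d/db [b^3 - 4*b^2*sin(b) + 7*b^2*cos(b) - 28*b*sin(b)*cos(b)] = -7*b^2*sin(b) - 4*b^2*cos(b) + 3*b^2 - 8*b*sin(b) + 14*b*cos(b) - 28*b*cos(2*b) - 14*sin(2*b)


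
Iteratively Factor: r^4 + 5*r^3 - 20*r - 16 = (r + 1)*(r^3 + 4*r^2 - 4*r - 16) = (r + 1)*(r + 2)*(r^2 + 2*r - 8) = (r + 1)*(r + 2)*(r + 4)*(r - 2)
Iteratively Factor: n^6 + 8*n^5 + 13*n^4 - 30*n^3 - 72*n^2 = (n)*(n^5 + 8*n^4 + 13*n^3 - 30*n^2 - 72*n) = n*(n - 2)*(n^4 + 10*n^3 + 33*n^2 + 36*n) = n^2*(n - 2)*(n^3 + 10*n^2 + 33*n + 36) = n^2*(n - 2)*(n + 3)*(n^2 + 7*n + 12) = n^2*(n - 2)*(n + 3)*(n + 4)*(n + 3)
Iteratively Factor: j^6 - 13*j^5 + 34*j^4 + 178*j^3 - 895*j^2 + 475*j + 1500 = (j - 5)*(j^5 - 8*j^4 - 6*j^3 + 148*j^2 - 155*j - 300) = (j - 5)^2*(j^4 - 3*j^3 - 21*j^2 + 43*j + 60) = (j - 5)^2*(j + 1)*(j^3 - 4*j^2 - 17*j + 60) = (j - 5)^2*(j + 1)*(j + 4)*(j^2 - 8*j + 15) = (j - 5)^2*(j - 3)*(j + 1)*(j + 4)*(j - 5)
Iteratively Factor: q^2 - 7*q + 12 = (q - 4)*(q - 3)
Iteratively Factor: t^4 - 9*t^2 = (t - 3)*(t^3 + 3*t^2) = (t - 3)*(t + 3)*(t^2) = t*(t - 3)*(t + 3)*(t)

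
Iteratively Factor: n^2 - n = (n - 1)*(n)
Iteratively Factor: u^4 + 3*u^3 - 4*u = (u)*(u^3 + 3*u^2 - 4) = u*(u + 2)*(u^2 + u - 2) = u*(u + 2)^2*(u - 1)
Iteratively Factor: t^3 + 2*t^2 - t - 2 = (t - 1)*(t^2 + 3*t + 2) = (t - 1)*(t + 1)*(t + 2)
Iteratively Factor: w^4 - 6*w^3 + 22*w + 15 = (w + 1)*(w^3 - 7*w^2 + 7*w + 15) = (w - 5)*(w + 1)*(w^2 - 2*w - 3) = (w - 5)*(w - 3)*(w + 1)*(w + 1)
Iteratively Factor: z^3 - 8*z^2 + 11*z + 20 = (z + 1)*(z^2 - 9*z + 20) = (z - 4)*(z + 1)*(z - 5)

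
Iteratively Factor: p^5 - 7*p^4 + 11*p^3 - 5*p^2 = (p)*(p^4 - 7*p^3 + 11*p^2 - 5*p) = p*(p - 1)*(p^3 - 6*p^2 + 5*p) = p*(p - 5)*(p - 1)*(p^2 - p) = p*(p - 5)*(p - 1)^2*(p)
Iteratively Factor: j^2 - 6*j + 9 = (j - 3)*(j - 3)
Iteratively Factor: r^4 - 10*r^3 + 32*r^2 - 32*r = (r - 4)*(r^3 - 6*r^2 + 8*r) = (r - 4)^2*(r^2 - 2*r) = r*(r - 4)^2*(r - 2)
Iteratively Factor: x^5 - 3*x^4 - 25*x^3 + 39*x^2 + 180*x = (x - 4)*(x^4 + x^3 - 21*x^2 - 45*x) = x*(x - 4)*(x^3 + x^2 - 21*x - 45) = x*(x - 5)*(x - 4)*(x^2 + 6*x + 9) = x*(x - 5)*(x - 4)*(x + 3)*(x + 3)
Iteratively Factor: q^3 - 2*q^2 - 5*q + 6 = (q + 2)*(q^2 - 4*q + 3) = (q - 3)*(q + 2)*(q - 1)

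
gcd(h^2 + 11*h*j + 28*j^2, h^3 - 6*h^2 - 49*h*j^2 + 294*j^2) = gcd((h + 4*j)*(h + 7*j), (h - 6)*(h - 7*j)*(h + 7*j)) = h + 7*j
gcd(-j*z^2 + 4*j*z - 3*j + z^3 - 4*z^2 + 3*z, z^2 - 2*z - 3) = z - 3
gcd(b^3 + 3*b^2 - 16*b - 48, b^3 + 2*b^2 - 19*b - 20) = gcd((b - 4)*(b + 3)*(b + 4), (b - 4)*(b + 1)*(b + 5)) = b - 4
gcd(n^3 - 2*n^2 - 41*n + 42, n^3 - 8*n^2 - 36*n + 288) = n + 6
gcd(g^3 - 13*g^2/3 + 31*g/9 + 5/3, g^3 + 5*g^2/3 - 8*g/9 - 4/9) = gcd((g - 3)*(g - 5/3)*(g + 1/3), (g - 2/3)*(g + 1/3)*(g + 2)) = g + 1/3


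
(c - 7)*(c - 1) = c^2 - 8*c + 7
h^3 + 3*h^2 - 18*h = h*(h - 3)*(h + 6)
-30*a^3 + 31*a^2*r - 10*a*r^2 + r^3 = (-5*a + r)*(-3*a + r)*(-2*a + r)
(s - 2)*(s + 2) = s^2 - 4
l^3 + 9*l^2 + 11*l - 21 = (l - 1)*(l + 3)*(l + 7)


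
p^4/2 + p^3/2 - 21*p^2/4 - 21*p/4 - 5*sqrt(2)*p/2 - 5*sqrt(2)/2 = (p/2 + 1/2)*(p - 5*sqrt(2)/2)*(p + sqrt(2)/2)*(p + 2*sqrt(2))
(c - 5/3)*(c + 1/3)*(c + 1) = c^3 - c^2/3 - 17*c/9 - 5/9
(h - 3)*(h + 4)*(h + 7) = h^3 + 8*h^2 - 5*h - 84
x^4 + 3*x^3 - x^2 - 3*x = x*(x - 1)*(x + 1)*(x + 3)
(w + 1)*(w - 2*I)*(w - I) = w^3 + w^2 - 3*I*w^2 - 2*w - 3*I*w - 2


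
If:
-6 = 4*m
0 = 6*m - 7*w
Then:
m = -3/2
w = -9/7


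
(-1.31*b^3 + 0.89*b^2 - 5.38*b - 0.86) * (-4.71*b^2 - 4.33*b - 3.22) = 6.1701*b^5 + 1.4804*b^4 + 25.7043*b^3 + 24.4802*b^2 + 21.0474*b + 2.7692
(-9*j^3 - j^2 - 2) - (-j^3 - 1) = -8*j^3 - j^2 - 1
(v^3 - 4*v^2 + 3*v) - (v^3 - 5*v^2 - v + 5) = v^2 + 4*v - 5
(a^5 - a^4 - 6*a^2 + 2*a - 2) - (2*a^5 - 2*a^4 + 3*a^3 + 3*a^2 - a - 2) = -a^5 + a^4 - 3*a^3 - 9*a^2 + 3*a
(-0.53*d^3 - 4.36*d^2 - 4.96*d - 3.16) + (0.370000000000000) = -0.53*d^3 - 4.36*d^2 - 4.96*d - 2.79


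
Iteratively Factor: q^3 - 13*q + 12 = (q - 3)*(q^2 + 3*q - 4) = (q - 3)*(q - 1)*(q + 4)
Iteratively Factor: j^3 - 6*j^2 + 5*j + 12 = (j - 4)*(j^2 - 2*j - 3) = (j - 4)*(j - 3)*(j + 1)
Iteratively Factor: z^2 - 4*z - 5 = (z - 5)*(z + 1)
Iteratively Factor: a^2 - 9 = (a + 3)*(a - 3)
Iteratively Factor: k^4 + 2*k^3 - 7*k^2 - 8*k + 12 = (k + 2)*(k^3 - 7*k + 6) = (k - 1)*(k + 2)*(k^2 + k - 6) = (k - 2)*(k - 1)*(k + 2)*(k + 3)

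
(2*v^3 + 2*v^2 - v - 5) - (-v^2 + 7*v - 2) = 2*v^3 + 3*v^2 - 8*v - 3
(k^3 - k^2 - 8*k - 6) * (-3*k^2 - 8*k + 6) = -3*k^5 - 5*k^4 + 38*k^3 + 76*k^2 - 36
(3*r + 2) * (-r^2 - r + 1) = -3*r^3 - 5*r^2 + r + 2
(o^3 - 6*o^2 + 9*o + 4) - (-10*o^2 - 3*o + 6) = o^3 + 4*o^2 + 12*o - 2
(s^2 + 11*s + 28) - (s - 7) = s^2 + 10*s + 35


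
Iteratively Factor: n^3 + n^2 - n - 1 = (n + 1)*(n^2 - 1) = (n + 1)^2*(n - 1)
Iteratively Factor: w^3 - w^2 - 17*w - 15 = (w + 3)*(w^2 - 4*w - 5) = (w + 1)*(w + 3)*(w - 5)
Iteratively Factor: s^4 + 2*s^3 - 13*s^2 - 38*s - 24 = (s + 1)*(s^3 + s^2 - 14*s - 24) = (s + 1)*(s + 2)*(s^2 - s - 12) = (s + 1)*(s + 2)*(s + 3)*(s - 4)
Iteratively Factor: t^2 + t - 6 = (t - 2)*(t + 3)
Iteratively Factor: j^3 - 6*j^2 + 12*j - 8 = (j - 2)*(j^2 - 4*j + 4) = (j - 2)^2*(j - 2)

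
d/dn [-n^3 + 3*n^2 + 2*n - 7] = -3*n^2 + 6*n + 2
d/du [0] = 0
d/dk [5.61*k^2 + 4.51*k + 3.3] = 11.22*k + 4.51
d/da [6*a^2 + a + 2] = 12*a + 1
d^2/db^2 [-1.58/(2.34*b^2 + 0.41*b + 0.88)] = (17.302896*b^2 + 3.031704*b - 1.58*(4.68*b + 0.41)*(9.36*b + 0.82) + 6.507072)/(2.34*b^2 + 0.41*b + 0.88)^3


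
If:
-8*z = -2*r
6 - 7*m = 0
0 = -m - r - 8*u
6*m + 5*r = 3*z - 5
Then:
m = 6/7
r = -284/119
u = 13/68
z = -71/119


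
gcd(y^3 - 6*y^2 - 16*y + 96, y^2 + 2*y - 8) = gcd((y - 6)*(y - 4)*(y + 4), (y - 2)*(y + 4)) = y + 4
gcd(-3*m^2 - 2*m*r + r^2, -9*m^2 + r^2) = -3*m + r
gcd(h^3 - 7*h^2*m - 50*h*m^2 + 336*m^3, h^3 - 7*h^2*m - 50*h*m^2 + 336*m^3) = h^3 - 7*h^2*m - 50*h*m^2 + 336*m^3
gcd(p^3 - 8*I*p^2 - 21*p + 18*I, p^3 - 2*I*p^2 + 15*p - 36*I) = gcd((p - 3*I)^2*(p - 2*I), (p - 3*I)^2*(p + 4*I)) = p^2 - 6*I*p - 9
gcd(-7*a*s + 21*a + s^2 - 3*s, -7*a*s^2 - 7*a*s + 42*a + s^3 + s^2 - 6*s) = -7*a + s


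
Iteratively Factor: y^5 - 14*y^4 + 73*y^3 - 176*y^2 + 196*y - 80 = (y - 2)*(y^4 - 12*y^3 + 49*y^2 - 78*y + 40) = (y - 5)*(y - 2)*(y^3 - 7*y^2 + 14*y - 8) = (y - 5)*(y - 2)^2*(y^2 - 5*y + 4) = (y - 5)*(y - 4)*(y - 2)^2*(y - 1)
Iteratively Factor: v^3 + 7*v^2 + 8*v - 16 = (v + 4)*(v^2 + 3*v - 4) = (v - 1)*(v + 4)*(v + 4)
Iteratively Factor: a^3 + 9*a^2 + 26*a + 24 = (a + 3)*(a^2 + 6*a + 8) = (a + 2)*(a + 3)*(a + 4)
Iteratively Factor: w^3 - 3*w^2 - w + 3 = (w - 1)*(w^2 - 2*w - 3) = (w - 1)*(w + 1)*(w - 3)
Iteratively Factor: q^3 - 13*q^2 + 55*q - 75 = (q - 3)*(q^2 - 10*q + 25) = (q - 5)*(q - 3)*(q - 5)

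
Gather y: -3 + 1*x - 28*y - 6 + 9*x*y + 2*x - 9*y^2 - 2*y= 3*x - 9*y^2 + y*(9*x - 30) - 9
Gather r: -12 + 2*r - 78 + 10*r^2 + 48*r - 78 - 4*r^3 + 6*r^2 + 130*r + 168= -4*r^3 + 16*r^2 + 180*r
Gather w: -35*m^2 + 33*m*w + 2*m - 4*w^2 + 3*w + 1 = -35*m^2 + 2*m - 4*w^2 + w*(33*m + 3) + 1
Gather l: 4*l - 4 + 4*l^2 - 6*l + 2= 4*l^2 - 2*l - 2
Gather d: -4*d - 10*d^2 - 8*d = -10*d^2 - 12*d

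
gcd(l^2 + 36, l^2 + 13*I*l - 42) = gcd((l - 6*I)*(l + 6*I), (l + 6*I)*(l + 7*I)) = l + 6*I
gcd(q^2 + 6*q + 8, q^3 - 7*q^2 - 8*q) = 1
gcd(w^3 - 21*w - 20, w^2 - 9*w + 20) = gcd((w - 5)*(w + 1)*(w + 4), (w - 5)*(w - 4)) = w - 5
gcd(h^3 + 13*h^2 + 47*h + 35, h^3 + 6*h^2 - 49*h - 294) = h + 7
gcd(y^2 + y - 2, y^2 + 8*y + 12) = y + 2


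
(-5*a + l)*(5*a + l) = -25*a^2 + l^2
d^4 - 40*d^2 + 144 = (d - 6)*(d - 2)*(d + 2)*(d + 6)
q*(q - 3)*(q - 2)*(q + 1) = q^4 - 4*q^3 + q^2 + 6*q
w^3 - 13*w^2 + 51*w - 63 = (w - 7)*(w - 3)^2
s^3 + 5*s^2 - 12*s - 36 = (s - 3)*(s + 2)*(s + 6)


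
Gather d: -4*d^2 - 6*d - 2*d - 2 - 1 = -4*d^2 - 8*d - 3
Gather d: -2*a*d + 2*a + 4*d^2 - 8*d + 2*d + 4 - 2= 2*a + 4*d^2 + d*(-2*a - 6) + 2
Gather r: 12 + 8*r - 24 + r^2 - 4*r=r^2 + 4*r - 12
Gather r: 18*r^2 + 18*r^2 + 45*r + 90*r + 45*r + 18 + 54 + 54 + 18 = 36*r^2 + 180*r + 144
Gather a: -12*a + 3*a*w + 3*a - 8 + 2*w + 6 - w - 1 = a*(3*w - 9) + w - 3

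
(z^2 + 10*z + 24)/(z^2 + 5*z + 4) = (z + 6)/(z + 1)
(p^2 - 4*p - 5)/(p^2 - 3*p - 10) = (p + 1)/(p + 2)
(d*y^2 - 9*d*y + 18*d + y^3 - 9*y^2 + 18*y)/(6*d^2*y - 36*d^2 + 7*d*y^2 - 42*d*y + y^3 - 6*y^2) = (y - 3)/(6*d + y)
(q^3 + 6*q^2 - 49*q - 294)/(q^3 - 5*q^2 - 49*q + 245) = (q + 6)/(q - 5)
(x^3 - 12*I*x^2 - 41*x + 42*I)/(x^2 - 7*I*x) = x - 5*I - 6/x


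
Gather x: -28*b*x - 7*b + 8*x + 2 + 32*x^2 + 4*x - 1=-7*b + 32*x^2 + x*(12 - 28*b) + 1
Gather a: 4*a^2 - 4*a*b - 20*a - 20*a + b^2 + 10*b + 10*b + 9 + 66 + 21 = 4*a^2 + a*(-4*b - 40) + b^2 + 20*b + 96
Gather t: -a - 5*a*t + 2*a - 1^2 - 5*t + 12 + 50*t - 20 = a + t*(45 - 5*a) - 9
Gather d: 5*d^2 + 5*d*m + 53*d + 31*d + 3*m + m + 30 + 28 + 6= 5*d^2 + d*(5*m + 84) + 4*m + 64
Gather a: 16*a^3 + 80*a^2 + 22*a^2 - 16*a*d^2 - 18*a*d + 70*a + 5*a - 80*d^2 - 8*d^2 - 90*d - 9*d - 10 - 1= 16*a^3 + 102*a^2 + a*(-16*d^2 - 18*d + 75) - 88*d^2 - 99*d - 11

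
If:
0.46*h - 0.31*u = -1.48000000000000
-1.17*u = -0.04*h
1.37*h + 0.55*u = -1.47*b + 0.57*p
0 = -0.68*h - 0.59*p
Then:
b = 4.58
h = -3.29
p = 3.80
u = -0.11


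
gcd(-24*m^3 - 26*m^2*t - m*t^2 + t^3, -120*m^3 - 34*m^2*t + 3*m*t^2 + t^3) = -24*m^2 - 2*m*t + t^2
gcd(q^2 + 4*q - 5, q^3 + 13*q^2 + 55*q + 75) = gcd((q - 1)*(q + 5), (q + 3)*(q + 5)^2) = q + 5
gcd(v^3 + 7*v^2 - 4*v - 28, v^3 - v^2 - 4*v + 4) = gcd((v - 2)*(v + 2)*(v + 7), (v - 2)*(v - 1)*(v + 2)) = v^2 - 4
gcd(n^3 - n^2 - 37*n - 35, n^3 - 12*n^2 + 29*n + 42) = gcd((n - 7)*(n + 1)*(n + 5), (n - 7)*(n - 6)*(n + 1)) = n^2 - 6*n - 7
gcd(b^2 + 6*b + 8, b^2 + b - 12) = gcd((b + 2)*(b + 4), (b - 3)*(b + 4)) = b + 4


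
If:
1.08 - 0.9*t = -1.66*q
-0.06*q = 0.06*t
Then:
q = -0.42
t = 0.42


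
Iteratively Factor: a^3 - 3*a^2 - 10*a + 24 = (a - 2)*(a^2 - a - 12) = (a - 4)*(a - 2)*(a + 3)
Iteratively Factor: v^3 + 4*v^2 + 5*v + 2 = (v + 1)*(v^2 + 3*v + 2) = (v + 1)*(v + 2)*(v + 1)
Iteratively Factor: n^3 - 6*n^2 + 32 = (n - 4)*(n^2 - 2*n - 8) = (n - 4)*(n + 2)*(n - 4)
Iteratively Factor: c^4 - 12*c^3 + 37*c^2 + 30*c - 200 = (c - 4)*(c^3 - 8*c^2 + 5*c + 50) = (c - 5)*(c - 4)*(c^2 - 3*c - 10) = (c - 5)*(c - 4)*(c + 2)*(c - 5)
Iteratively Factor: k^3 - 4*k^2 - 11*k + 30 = (k - 2)*(k^2 - 2*k - 15) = (k - 5)*(k - 2)*(k + 3)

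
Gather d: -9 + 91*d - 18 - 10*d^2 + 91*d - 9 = -10*d^2 + 182*d - 36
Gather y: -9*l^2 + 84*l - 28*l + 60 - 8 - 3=-9*l^2 + 56*l + 49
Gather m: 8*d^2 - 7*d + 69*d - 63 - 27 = 8*d^2 + 62*d - 90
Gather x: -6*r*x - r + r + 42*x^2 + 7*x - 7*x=-6*r*x + 42*x^2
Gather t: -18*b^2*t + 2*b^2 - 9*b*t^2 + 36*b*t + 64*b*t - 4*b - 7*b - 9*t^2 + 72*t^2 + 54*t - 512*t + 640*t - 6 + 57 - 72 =2*b^2 - 11*b + t^2*(63 - 9*b) + t*(-18*b^2 + 100*b + 182) - 21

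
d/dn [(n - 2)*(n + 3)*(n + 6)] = n*(3*n + 14)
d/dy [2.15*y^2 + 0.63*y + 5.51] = 4.3*y + 0.63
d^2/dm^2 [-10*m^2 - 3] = -20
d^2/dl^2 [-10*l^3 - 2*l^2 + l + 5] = -60*l - 4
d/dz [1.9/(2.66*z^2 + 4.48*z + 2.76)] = (-10.108*z - 8.512)/(2.66*z^2 + 4.48*z + 2.76)^2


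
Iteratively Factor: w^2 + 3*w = (w + 3)*(w)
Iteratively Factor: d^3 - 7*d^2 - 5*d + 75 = (d - 5)*(d^2 - 2*d - 15) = (d - 5)^2*(d + 3)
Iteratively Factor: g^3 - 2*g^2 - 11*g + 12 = (g - 4)*(g^2 + 2*g - 3) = (g - 4)*(g - 1)*(g + 3)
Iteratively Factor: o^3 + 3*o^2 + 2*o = (o + 1)*(o^2 + 2*o) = (o + 1)*(o + 2)*(o)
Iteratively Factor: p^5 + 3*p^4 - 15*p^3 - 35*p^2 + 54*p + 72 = (p + 3)*(p^4 - 15*p^2 + 10*p + 24) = (p + 3)*(p + 4)*(p^3 - 4*p^2 + p + 6) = (p - 2)*(p + 3)*(p + 4)*(p^2 - 2*p - 3) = (p - 2)*(p + 1)*(p + 3)*(p + 4)*(p - 3)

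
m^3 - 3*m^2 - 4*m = m*(m - 4)*(m + 1)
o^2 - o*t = o*(o - t)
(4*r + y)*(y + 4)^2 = 4*r*y^2 + 32*r*y + 64*r + y^3 + 8*y^2 + 16*y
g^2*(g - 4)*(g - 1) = g^4 - 5*g^3 + 4*g^2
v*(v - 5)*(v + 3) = v^3 - 2*v^2 - 15*v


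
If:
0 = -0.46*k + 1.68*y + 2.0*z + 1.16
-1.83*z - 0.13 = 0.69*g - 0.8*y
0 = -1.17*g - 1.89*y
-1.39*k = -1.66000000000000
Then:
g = 0.20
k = 1.19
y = -0.12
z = -0.20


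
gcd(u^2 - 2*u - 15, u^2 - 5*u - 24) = u + 3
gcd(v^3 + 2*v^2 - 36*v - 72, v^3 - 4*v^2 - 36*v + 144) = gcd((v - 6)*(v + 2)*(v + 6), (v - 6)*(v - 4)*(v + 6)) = v^2 - 36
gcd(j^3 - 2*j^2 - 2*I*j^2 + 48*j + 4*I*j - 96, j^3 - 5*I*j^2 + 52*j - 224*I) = j - 8*I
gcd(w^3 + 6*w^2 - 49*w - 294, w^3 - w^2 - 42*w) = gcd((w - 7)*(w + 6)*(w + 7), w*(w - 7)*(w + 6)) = w^2 - w - 42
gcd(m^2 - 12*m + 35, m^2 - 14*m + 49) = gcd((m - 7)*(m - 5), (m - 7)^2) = m - 7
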